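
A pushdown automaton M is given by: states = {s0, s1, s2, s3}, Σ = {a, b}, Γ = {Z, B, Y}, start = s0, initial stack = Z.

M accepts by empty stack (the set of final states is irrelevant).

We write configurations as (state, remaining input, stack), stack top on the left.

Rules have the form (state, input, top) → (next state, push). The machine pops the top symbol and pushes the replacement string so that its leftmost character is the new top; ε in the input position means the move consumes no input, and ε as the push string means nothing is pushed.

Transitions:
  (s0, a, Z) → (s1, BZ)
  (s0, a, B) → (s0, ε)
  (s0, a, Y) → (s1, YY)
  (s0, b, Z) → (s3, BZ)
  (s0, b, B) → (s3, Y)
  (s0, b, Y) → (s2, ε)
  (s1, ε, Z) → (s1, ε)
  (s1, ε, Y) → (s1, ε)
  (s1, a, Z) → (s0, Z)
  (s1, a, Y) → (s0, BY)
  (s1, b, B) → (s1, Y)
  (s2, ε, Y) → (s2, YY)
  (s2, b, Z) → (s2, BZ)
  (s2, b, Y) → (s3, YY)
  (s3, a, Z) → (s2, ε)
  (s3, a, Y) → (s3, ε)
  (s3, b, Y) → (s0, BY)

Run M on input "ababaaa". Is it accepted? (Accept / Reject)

One accepting computation: (s0, ababaaa, Z) ⊢ (s1, babaaa, BZ) ⊢ (s1, abaaa, YZ) ⊢ (s0, baaa, BYZ) ⊢ (s3, aaa, YYZ) ⊢ (s3, aa, YZ) ⊢ (s3, a, Z) ⊢ (s2, ε, ε)
All input consumed and the stack is empty.

Accept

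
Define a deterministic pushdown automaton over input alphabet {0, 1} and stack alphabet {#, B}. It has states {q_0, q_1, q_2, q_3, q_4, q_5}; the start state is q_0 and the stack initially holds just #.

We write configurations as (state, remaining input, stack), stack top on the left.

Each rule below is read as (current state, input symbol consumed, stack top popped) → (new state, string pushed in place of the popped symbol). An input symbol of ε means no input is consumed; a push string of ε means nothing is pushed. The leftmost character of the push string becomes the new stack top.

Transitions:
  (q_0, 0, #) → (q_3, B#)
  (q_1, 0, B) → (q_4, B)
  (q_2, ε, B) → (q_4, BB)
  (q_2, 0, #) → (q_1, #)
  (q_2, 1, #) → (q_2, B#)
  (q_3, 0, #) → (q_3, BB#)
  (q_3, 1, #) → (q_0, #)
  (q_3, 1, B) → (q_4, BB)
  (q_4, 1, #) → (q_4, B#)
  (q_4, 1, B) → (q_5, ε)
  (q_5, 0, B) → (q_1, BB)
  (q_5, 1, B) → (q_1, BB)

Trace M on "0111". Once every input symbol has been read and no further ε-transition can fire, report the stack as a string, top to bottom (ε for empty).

(q_0, 0111, #)
  read 0, top #: go to q_3, push B# → (q_3, 111, B#)
  read 1, top B: go to q_4, push BB → (q_4, 11, BB#)
  read 1, top B: go to q_5, push ε → (q_5, 1, B#)
  read 1, top B: go to q_1, push BB → (q_1, ε, BB#)
All input consumed in state q_1 with stack BB#.

BB#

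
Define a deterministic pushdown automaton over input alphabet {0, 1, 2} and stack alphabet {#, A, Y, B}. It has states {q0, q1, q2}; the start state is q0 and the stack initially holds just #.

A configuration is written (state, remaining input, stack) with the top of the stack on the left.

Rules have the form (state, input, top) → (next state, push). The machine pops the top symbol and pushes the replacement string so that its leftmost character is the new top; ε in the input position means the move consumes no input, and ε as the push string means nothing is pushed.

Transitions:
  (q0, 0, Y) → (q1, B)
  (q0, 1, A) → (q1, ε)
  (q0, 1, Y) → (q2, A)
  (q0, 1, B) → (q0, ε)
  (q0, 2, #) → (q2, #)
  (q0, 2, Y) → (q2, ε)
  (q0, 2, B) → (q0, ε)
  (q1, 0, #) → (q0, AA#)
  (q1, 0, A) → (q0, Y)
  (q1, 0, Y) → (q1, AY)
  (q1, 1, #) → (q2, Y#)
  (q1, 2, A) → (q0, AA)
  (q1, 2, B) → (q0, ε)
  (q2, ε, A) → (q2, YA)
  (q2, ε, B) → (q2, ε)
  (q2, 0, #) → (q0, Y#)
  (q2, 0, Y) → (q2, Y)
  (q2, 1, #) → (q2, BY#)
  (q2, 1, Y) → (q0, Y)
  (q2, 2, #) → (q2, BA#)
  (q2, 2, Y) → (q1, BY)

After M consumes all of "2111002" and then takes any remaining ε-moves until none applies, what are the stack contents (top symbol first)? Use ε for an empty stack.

BYA#

(q0, 2111002, #) ⊢ (q2, 111002, #) ⊢ (q2, 11002, BY#) ⊢ (q2, 11002, Y#) ⊢ (q0, 1002, Y#) ⊢ (q2, 002, A#) ⊢ (q2, 002, YA#) ⊢ (q2, 02, YA#) ⊢ (q2, 2, YA#) ⊢ (q1, ε, BYA#)
All input consumed in state q1 with stack BYA#.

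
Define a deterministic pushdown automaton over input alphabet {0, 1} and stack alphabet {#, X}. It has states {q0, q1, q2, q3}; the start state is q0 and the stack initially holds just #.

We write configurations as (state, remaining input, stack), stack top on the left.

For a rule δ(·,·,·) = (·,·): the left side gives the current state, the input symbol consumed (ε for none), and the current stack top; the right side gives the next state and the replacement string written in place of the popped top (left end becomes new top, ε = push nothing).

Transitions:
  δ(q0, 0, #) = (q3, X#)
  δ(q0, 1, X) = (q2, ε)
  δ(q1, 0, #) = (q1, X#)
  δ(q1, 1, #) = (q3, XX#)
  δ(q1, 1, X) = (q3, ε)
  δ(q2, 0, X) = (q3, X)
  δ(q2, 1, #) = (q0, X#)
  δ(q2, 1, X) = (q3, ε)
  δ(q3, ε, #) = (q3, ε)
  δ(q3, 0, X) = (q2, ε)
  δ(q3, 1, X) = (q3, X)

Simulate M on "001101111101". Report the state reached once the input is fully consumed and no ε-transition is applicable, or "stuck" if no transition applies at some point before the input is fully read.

(q0, 001101111101, #)
  read 0, top #: go to q3, push X# → (q3, 01101111101, X#)
  read 0, top X: go to q2, push ε → (q2, 1101111101, #)
  read 1, top #: go to q0, push X# → (q0, 101111101, X#)
  read 1, top X: go to q2, push ε → (q2, 01111101, #)
No transition for (q2, 0, top #); M blocks with input 01111101 remaining.

stuck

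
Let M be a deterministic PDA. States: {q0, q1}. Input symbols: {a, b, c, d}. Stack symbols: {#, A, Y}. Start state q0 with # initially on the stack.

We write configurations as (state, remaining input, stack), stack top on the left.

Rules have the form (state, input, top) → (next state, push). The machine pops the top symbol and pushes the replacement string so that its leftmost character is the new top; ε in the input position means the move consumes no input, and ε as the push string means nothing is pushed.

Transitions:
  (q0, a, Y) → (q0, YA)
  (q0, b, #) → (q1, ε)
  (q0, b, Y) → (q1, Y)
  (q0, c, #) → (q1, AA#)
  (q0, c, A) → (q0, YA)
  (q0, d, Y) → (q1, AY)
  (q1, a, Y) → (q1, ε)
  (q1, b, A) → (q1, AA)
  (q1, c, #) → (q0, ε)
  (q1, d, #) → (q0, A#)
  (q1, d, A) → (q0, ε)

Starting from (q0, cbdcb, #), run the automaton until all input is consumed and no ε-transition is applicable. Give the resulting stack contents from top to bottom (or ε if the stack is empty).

YAA#

(q0, cbdcb, #) ⊢ (q1, bdcb, AA#) ⊢ (q1, dcb, AAA#) ⊢ (q0, cb, AA#) ⊢ (q0, b, YAA#) ⊢ (q1, ε, YAA#)
All input consumed in state q1 with stack YAA#.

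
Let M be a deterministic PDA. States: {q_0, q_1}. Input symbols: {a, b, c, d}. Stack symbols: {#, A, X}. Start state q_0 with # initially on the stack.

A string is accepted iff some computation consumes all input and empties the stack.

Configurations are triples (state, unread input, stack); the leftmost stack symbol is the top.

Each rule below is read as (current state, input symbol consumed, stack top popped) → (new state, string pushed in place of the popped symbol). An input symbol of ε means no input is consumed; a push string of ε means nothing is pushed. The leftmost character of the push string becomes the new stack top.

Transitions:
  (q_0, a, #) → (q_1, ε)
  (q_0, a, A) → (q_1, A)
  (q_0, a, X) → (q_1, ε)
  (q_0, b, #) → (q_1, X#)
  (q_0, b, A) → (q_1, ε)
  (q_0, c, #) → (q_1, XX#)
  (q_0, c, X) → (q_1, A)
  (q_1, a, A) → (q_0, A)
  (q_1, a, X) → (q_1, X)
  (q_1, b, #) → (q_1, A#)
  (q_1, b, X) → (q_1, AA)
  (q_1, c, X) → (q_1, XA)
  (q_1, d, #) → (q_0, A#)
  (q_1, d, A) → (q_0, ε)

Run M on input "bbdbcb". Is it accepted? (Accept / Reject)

Reject

(q_0, bbdbcb, #)
  read b, top #: go to q_1, push X# → (q_1, bdbcb, X#)
  read b, top X: go to q_1, push AA → (q_1, dbcb, AA#)
  read d, top A: go to q_0, push ε → (q_0, bcb, A#)
  read b, top A: go to q_1, push ε → (q_1, cb, #)
No transition applies at (q_1, cb, #); input not fully consumed.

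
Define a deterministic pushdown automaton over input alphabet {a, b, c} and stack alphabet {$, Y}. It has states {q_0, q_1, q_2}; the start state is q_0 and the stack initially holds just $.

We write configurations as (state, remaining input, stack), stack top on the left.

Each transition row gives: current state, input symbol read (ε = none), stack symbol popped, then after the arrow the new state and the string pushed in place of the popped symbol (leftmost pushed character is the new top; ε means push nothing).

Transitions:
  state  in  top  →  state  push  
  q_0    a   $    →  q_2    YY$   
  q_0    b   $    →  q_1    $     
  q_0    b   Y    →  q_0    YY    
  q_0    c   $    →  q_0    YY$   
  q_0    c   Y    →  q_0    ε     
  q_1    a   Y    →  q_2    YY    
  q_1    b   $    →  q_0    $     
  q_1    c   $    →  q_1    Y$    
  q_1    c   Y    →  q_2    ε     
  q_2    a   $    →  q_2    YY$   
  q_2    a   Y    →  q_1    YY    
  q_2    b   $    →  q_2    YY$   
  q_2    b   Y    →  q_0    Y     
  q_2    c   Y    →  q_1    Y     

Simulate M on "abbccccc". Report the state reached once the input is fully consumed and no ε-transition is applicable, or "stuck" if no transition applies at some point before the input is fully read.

(q_0, abbccccc, $)
  read a, top $: go to q_2, push YY$ → (q_2, bbccccc, YY$)
  read b, top Y: go to q_0, push Y → (q_0, bccccc, YY$)
  read b, top Y: go to q_0, push YY → (q_0, ccccc, YYY$)
  read c, top Y: go to q_0, push ε → (q_0, cccc, YY$)
  read c, top Y: go to q_0, push ε → (q_0, ccc, Y$)
  read c, top Y: go to q_0, push ε → (q_0, cc, $)
  read c, top $: go to q_0, push YY$ → (q_0, c, YY$)
  read c, top Y: go to q_0, push ε → (q_0, ε, Y$)
All input consumed; M is in state q_0.

q_0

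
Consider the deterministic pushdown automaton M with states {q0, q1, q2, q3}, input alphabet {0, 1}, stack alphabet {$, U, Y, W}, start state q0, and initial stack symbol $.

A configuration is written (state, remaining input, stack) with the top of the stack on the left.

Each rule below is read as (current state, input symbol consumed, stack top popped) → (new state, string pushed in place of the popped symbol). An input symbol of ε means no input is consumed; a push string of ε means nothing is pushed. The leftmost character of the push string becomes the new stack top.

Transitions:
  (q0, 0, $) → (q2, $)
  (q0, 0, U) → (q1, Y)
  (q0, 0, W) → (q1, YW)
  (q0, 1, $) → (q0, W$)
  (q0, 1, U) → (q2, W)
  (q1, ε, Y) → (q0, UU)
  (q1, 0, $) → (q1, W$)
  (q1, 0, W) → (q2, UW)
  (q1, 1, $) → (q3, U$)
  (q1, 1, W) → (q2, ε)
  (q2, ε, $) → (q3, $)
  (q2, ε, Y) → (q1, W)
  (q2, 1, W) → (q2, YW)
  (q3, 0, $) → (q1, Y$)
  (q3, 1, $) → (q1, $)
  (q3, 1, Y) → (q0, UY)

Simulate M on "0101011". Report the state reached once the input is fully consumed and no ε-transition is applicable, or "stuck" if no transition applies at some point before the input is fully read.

q1

(q0, 0101011, $) ⊢ (q2, 101011, $) ⊢ (q3, 101011, $) ⊢ (q1, 01011, $) ⊢ (q1, 1011, W$) ⊢ (q2, 011, $) ⊢ (q3, 011, $) ⊢ (q1, 11, Y$) ⊢ (q0, 11, UU$) ⊢ (q2, 1, WU$) ⊢ (q2, ε, YWU$) ⊢ (q1, ε, WWU$)
All input consumed; M is in state q1.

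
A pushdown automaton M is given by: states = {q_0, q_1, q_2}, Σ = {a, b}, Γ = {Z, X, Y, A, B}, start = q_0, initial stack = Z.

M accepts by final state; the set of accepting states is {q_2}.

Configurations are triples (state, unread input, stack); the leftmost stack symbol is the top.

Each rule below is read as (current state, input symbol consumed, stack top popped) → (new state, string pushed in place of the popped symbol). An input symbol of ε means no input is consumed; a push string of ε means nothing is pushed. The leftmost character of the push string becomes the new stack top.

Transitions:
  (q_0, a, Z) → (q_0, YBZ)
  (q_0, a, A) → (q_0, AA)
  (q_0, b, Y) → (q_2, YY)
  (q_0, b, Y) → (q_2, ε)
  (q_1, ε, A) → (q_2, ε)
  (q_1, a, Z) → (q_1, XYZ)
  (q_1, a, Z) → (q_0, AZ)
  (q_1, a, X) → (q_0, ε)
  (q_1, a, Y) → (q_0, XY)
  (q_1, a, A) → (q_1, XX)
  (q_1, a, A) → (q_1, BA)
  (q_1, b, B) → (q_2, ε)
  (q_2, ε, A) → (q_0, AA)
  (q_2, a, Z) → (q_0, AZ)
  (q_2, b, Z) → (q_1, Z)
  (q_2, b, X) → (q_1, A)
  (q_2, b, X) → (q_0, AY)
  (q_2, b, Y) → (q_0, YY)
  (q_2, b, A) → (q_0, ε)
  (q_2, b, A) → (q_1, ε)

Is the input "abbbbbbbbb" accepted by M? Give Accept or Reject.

One accepting computation: (q_0, abbbbbbbbb, Z) ⊢ (q_0, bbbbbbbbb, YBZ) ⊢ (q_2, bbbbbbbb, YYBZ) ⊢ (q_0, bbbbbbb, YYYBZ) ⊢ (q_2, bbbbbb, YYYYBZ) ⊢ (q_0, bbbbb, YYYYYBZ) ⊢ (q_2, bbbb, YYYYYYBZ) ⊢ (q_0, bbb, YYYYYYYBZ) ⊢ (q_2, bb, YYYYYYYYBZ) ⊢ (q_0, b, YYYYYYYYYBZ) ⊢ (q_2, ε, YYYYYYYYYYBZ)
All input consumed and state q_2 ∈ F.

Accept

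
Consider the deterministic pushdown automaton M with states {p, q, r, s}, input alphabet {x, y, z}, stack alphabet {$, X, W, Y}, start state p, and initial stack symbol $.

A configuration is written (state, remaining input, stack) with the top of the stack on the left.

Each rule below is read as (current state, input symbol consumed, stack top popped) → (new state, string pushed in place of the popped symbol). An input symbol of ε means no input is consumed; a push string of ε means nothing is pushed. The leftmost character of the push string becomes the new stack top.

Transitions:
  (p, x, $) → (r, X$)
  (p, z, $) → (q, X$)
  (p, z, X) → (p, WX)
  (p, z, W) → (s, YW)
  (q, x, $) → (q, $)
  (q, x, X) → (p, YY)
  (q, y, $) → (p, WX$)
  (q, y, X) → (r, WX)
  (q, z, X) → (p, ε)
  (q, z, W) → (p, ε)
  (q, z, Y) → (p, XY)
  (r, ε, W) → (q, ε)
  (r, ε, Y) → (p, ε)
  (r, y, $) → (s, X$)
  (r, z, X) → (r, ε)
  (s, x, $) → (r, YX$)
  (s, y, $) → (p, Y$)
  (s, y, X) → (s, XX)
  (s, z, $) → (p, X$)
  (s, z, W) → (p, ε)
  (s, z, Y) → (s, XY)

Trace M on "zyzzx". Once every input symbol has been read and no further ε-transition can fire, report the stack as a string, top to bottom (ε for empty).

YY$

(p, zyzzx, $) ⊢ (q, yzzx, X$) ⊢ (r, zzx, WX$) ⊢ (q, zzx, X$) ⊢ (p, zx, $) ⊢ (q, x, X$) ⊢ (p, ε, YY$)
All input consumed in state p with stack YY$.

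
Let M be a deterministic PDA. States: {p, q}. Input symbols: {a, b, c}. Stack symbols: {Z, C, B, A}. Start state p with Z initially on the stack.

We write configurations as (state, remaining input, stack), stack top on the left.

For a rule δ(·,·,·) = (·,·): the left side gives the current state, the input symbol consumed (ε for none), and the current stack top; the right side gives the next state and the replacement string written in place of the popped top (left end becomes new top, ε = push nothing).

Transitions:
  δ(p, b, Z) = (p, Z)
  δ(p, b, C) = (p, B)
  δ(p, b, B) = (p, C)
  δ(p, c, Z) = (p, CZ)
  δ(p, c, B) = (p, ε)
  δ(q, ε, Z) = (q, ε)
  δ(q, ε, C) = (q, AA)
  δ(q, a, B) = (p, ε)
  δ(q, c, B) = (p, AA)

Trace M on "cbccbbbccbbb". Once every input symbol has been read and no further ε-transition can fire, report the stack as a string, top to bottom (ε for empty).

(p, cbccbbbccbbb, Z)
  read c, top Z: go to p, push CZ → (p, bccbbbccbbb, CZ)
  read b, top C: go to p, push B → (p, ccbbbccbbb, BZ)
  read c, top B: go to p, push ε → (p, cbbbccbbb, Z)
  read c, top Z: go to p, push CZ → (p, bbbccbbb, CZ)
  read b, top C: go to p, push B → (p, bbccbbb, BZ)
  read b, top B: go to p, push C → (p, bccbbb, CZ)
  read b, top C: go to p, push B → (p, ccbbb, BZ)
  read c, top B: go to p, push ε → (p, cbbb, Z)
  read c, top Z: go to p, push CZ → (p, bbb, CZ)
  read b, top C: go to p, push B → (p, bb, BZ)
  read b, top B: go to p, push C → (p, b, CZ)
  read b, top C: go to p, push B → (p, ε, BZ)
All input consumed in state p with stack BZ.

BZ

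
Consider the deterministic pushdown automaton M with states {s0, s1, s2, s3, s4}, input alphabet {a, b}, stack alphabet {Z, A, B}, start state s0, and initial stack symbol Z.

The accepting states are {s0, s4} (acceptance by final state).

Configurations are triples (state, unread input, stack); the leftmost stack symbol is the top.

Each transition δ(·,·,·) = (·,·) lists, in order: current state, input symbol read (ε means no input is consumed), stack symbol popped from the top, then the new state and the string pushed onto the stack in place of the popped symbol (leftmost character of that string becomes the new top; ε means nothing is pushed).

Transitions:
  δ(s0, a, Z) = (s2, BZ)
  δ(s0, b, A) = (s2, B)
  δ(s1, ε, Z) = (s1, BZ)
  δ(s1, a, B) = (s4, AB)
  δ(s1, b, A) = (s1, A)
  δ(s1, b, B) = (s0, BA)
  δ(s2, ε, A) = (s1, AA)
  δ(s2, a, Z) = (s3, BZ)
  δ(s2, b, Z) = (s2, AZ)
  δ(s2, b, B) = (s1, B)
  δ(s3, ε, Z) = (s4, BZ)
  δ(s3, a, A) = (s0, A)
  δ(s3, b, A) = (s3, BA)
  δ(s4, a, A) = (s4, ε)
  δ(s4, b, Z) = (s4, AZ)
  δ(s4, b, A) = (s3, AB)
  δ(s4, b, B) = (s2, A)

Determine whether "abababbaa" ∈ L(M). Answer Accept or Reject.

(s0, abababbaa, Z)
  read a, top Z: go to s2, push BZ → (s2, bababbaa, BZ)
  read b, top B: go to s1, push B → (s1, ababbaa, BZ)
  read a, top B: go to s4, push AB → (s4, babbaa, ABZ)
  read b, top A: go to s3, push AB → (s3, abbaa, ABBZ)
  read a, top A: go to s0, push A → (s0, bbaa, ABBZ)
  read b, top A: go to s2, push B → (s2, baa, BBBZ)
  read b, top B: go to s1, push B → (s1, aa, BBBZ)
  read a, top B: go to s4, push AB → (s4, a, ABBBZ)
  read a, top A: go to s4, push ε → (s4, ε, BBBZ)
All input consumed; state s4 ∈ F.

Accept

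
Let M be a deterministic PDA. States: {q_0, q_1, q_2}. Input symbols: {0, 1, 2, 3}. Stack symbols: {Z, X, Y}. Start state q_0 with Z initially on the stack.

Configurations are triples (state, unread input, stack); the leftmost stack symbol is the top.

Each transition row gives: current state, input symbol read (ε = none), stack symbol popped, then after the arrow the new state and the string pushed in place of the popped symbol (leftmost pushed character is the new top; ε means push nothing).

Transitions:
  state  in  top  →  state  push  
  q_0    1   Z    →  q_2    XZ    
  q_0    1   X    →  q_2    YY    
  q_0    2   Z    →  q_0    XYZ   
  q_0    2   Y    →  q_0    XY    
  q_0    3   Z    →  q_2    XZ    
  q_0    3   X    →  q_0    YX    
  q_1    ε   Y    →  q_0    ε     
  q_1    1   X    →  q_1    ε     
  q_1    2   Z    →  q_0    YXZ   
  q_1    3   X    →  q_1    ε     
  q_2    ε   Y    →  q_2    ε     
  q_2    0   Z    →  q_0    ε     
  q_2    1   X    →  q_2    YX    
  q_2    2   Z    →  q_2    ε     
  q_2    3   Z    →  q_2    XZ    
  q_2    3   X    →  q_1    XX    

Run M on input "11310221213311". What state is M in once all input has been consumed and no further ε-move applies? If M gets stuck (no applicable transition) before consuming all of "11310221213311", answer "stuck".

stuck

(q_0, 11310221213311, Z)
  read 1, top Z: go to q_2, push XZ → (q_2, 1310221213311, XZ)
  read 1, top X: go to q_2, push YX → (q_2, 310221213311, YXZ)
  ε-move, top Y: go to q_2, push ε → (q_2, 310221213311, XZ)
  read 3, top X: go to q_1, push XX → (q_1, 10221213311, XXZ)
  read 1, top X: go to q_1, push ε → (q_1, 0221213311, XZ)
No transition for (q_1, 0, top X); M blocks with input 0221213311 remaining.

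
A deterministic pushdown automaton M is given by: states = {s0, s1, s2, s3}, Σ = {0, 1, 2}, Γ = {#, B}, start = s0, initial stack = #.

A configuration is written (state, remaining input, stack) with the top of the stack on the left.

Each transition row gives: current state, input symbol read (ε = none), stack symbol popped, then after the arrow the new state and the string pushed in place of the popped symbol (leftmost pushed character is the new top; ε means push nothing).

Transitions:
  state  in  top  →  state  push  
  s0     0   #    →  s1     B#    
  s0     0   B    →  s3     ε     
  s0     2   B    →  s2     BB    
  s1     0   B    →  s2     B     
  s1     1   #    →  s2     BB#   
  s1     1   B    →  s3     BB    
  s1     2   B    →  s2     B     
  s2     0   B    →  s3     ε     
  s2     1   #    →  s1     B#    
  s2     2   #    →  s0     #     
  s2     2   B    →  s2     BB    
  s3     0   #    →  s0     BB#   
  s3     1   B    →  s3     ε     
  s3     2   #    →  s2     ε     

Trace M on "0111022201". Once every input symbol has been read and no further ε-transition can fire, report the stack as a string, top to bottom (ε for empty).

(s0, 0111022201, #)
  read 0, top #: go to s1, push B# → (s1, 111022201, B#)
  read 1, top B: go to s3, push BB → (s3, 11022201, BB#)
  read 1, top B: go to s3, push ε → (s3, 1022201, B#)
  read 1, top B: go to s3, push ε → (s3, 022201, #)
  read 0, top #: go to s0, push BB# → (s0, 22201, BB#)
  read 2, top B: go to s2, push BB → (s2, 2201, BBB#)
  read 2, top B: go to s2, push BB → (s2, 201, BBBB#)
  read 2, top B: go to s2, push BB → (s2, 01, BBBBB#)
  read 0, top B: go to s3, push ε → (s3, 1, BBBB#)
  read 1, top B: go to s3, push ε → (s3, ε, BBB#)
All input consumed in state s3 with stack BBB#.

BBB#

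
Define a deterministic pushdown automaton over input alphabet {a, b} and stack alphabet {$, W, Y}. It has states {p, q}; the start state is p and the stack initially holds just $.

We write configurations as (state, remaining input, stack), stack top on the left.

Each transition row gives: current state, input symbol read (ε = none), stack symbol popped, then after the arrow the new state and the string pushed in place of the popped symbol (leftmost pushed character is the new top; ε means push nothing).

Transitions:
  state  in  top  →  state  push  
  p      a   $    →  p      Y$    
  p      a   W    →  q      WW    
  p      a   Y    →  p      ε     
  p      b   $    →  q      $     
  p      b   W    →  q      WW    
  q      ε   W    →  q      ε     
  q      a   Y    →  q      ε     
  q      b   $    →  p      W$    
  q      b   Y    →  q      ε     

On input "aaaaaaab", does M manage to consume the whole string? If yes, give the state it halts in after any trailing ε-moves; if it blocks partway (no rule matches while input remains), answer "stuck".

(p, aaaaaaab, $)
  read a, top $: go to p, push Y$ → (p, aaaaaab, Y$)
  read a, top Y: go to p, push ε → (p, aaaaab, $)
  read a, top $: go to p, push Y$ → (p, aaaab, Y$)
  read a, top Y: go to p, push ε → (p, aaab, $)
  read a, top $: go to p, push Y$ → (p, aab, Y$)
  read a, top Y: go to p, push ε → (p, ab, $)
  read a, top $: go to p, push Y$ → (p, b, Y$)
No transition for (p, b, top Y); M blocks with input b remaining.

stuck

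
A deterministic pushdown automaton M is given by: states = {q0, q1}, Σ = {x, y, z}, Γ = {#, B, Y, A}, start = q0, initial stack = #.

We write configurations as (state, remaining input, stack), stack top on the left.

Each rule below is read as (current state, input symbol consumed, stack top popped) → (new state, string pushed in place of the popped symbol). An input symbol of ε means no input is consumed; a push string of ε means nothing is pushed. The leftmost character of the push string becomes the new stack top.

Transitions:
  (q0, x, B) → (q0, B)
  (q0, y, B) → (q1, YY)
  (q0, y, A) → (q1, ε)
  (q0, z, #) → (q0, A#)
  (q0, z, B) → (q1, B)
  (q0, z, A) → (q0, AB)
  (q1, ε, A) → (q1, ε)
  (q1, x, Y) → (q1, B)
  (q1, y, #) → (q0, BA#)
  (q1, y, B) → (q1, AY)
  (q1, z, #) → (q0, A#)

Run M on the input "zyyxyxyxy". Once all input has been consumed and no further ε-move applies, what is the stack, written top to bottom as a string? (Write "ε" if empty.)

YYA#

(q0, zyyxyxyxy, #)
  read z, top #: go to q0, push A# → (q0, yyxyxyxy, A#)
  read y, top A: go to q1, push ε → (q1, yxyxyxy, #)
  read y, top #: go to q0, push BA# → (q0, xyxyxy, BA#)
  read x, top B: go to q0, push B → (q0, yxyxy, BA#)
  read y, top B: go to q1, push YY → (q1, xyxy, YYA#)
  read x, top Y: go to q1, push B → (q1, yxy, BYA#)
  read y, top B: go to q1, push AY → (q1, xy, AYYA#)
  ε-move, top A: go to q1, push ε → (q1, xy, YYA#)
  read x, top Y: go to q1, push B → (q1, y, BYA#)
  read y, top B: go to q1, push AY → (q1, ε, AYYA#)
  ε-move, top A: go to q1, push ε → (q1, ε, YYA#)
All input consumed in state q1 with stack YYA#.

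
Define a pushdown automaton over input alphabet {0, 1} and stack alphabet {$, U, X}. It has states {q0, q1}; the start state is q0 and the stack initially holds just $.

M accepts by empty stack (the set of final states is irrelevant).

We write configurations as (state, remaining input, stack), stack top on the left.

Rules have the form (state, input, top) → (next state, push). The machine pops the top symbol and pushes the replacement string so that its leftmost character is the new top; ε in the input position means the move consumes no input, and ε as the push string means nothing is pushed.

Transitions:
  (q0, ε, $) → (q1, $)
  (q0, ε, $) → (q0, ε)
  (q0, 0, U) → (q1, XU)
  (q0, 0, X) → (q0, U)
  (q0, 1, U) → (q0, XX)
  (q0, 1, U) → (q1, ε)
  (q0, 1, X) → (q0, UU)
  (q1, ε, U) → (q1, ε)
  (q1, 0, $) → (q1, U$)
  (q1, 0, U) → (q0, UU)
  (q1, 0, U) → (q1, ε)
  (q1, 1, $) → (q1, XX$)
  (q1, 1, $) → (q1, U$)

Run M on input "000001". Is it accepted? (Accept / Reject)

No computation consumes all input and empties the stack.

Reject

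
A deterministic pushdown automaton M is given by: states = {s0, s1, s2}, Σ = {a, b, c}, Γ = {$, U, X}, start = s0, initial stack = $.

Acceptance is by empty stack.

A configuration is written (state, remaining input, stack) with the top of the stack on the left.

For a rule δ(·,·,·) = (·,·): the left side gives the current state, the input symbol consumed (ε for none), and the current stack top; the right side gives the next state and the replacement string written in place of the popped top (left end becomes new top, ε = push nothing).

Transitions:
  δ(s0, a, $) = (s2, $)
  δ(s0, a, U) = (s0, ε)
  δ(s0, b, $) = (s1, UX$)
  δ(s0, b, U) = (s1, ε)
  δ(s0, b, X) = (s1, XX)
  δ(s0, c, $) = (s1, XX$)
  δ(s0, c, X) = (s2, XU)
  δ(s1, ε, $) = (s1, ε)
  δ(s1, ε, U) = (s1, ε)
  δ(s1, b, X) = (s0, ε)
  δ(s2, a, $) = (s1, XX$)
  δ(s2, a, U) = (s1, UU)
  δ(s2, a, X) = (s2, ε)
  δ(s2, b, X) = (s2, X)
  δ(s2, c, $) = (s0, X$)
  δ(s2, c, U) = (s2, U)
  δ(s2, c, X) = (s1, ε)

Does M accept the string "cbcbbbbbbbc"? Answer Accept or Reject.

Accept

(s0, cbcbbbbbbbc, $)
  read c, top $: go to s1, push XX$ → (s1, bcbbbbbbbc, XX$)
  read b, top X: go to s0, push ε → (s0, cbbbbbbbc, X$)
  read c, top X: go to s2, push XU → (s2, bbbbbbbc, XU$)
  read b, top X: go to s2, push X → (s2, bbbbbbc, XU$)
  read b, top X: go to s2, push X → (s2, bbbbbc, XU$)
  read b, top X: go to s2, push X → (s2, bbbbc, XU$)
  read b, top X: go to s2, push X → (s2, bbbc, XU$)
  read b, top X: go to s2, push X → (s2, bbc, XU$)
  read b, top X: go to s2, push X → (s2, bc, XU$)
  read b, top X: go to s2, push X → (s2, c, XU$)
  read c, top X: go to s1, push ε → (s1, ε, U$)
  ε-move, top U: go to s1, push ε → (s1, ε, $)
  ε-move, top $: go to s1, push ε → (s1, ε, ε)
All input consumed and the stack is empty.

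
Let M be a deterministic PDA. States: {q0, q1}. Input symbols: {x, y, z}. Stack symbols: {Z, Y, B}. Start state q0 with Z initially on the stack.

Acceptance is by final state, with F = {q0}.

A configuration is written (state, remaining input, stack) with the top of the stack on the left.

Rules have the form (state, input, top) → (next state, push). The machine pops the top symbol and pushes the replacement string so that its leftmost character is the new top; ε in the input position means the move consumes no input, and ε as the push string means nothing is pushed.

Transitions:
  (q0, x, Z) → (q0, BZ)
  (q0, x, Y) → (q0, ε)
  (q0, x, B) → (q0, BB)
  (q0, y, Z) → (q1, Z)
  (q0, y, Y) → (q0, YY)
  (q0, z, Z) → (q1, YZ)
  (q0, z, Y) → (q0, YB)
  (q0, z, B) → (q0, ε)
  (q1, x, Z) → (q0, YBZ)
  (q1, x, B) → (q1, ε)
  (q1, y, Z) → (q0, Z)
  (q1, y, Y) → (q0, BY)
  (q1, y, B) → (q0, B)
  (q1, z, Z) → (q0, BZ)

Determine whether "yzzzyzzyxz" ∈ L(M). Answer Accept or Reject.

(q0, yzzzyzzyxz, Z)
  read y, top Z: go to q1, push Z → (q1, zzzyzzyxz, Z)
  read z, top Z: go to q0, push BZ → (q0, zzyzzyxz, BZ)
  read z, top B: go to q0, push ε → (q0, zyzzyxz, Z)
  read z, top Z: go to q1, push YZ → (q1, yzzyxz, YZ)
  read y, top Y: go to q0, push BY → (q0, zzyxz, BYZ)
  read z, top B: go to q0, push ε → (q0, zyxz, YZ)
  read z, top Y: go to q0, push YB → (q0, yxz, YBZ)
  read y, top Y: go to q0, push YY → (q0, xz, YYBZ)
  read x, top Y: go to q0, push ε → (q0, z, YBZ)
  read z, top Y: go to q0, push YB → (q0, ε, YBBZ)
All input consumed; state q0 ∈ F.

Accept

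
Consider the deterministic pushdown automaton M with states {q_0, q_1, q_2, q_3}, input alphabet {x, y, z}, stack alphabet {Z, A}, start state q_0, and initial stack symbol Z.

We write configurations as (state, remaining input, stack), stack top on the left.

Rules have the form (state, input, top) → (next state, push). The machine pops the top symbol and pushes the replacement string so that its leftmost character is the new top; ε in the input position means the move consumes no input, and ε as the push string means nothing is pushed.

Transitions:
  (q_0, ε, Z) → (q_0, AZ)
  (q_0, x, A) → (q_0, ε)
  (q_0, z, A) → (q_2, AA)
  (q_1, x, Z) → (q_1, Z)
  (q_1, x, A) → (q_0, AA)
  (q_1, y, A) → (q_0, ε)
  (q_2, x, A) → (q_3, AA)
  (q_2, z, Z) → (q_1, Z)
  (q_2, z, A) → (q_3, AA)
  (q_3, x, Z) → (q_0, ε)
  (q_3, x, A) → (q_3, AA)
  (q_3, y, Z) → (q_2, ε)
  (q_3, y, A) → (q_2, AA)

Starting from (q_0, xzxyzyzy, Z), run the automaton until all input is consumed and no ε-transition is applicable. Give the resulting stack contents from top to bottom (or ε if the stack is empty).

(q_0, xzxyzyzy, Z)
  ε-move, top Z: go to q_0, push AZ → (q_0, xzxyzyzy, AZ)
  read x, top A: go to q_0, push ε → (q_0, zxyzyzy, Z)
  ε-move, top Z: go to q_0, push AZ → (q_0, zxyzyzy, AZ)
  read z, top A: go to q_2, push AA → (q_2, xyzyzy, AAZ)
  read x, top A: go to q_3, push AA → (q_3, yzyzy, AAAZ)
  read y, top A: go to q_2, push AA → (q_2, zyzy, AAAAZ)
  read z, top A: go to q_3, push AA → (q_3, yzy, AAAAAZ)
  read y, top A: go to q_2, push AA → (q_2, zy, AAAAAAZ)
  read z, top A: go to q_3, push AA → (q_3, y, AAAAAAAZ)
  read y, top A: go to q_2, push AA → (q_2, ε, AAAAAAAAZ)
All input consumed in state q_2 with stack AAAAAAAAZ.

AAAAAAAAZ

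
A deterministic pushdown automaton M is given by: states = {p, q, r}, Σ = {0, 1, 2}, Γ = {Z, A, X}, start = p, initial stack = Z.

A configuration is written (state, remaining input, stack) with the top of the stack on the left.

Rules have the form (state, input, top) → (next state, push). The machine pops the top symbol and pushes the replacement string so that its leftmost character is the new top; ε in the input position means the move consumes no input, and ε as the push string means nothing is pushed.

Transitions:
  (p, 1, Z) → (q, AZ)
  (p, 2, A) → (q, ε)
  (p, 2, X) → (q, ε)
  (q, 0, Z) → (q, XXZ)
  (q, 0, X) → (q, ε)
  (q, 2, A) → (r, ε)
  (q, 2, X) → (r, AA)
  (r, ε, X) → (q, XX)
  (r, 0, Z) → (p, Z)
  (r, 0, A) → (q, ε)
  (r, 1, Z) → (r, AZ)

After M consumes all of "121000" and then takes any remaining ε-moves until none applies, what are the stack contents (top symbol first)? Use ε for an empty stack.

(p, 121000, Z) ⊢ (q, 21000, AZ) ⊢ (r, 1000, Z) ⊢ (r, 000, AZ) ⊢ (q, 00, Z) ⊢ (q, 0, XXZ) ⊢ (q, ε, XZ)
All input consumed in state q with stack XZ.

XZ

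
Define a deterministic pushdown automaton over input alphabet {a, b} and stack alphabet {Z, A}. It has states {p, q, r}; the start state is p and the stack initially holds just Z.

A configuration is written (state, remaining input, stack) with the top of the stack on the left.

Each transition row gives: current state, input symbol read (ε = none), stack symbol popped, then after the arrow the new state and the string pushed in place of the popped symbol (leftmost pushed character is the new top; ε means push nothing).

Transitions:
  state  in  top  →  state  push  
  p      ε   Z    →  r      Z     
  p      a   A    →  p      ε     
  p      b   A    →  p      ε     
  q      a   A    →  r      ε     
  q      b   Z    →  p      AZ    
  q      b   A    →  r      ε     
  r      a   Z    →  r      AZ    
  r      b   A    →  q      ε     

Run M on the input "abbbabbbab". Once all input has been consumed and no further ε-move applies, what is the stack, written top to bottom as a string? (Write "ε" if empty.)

Z

(p, abbbabbbab, Z) ⊢ (r, abbbabbbab, Z) ⊢ (r, bbbabbbab, AZ) ⊢ (q, bbabbbab, Z) ⊢ (p, babbbab, AZ) ⊢ (p, abbbab, Z) ⊢ (r, abbbab, Z) ⊢ (r, bbbab, AZ) ⊢ (q, bbab, Z) ⊢ (p, bab, AZ) ⊢ (p, ab, Z) ⊢ (r, ab, Z) ⊢ (r, b, AZ) ⊢ (q, ε, Z)
All input consumed in state q with stack Z.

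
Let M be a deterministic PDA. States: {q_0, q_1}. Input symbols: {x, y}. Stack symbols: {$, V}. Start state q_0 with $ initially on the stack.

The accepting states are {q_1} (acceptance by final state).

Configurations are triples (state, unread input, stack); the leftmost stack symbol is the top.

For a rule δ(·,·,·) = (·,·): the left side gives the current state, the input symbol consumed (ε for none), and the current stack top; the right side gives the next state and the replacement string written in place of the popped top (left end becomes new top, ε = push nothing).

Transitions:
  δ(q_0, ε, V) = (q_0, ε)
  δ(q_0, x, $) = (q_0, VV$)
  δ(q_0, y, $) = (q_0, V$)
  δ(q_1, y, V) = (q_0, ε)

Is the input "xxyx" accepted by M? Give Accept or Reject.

(q_0, xxyx, $)
  read x, top $: go to q_0, push VV$ → (q_0, xyx, VV$)
  ε-move, top V: go to q_0, push ε → (q_0, xyx, V$)
  ε-move, top V: go to q_0, push ε → (q_0, xyx, $)
  read x, top $: go to q_0, push VV$ → (q_0, yx, VV$)
  ε-move, top V: go to q_0, push ε → (q_0, yx, V$)
  ε-move, top V: go to q_0, push ε → (q_0, yx, $)
  read y, top $: go to q_0, push V$ → (q_0, x, V$)
  ε-move, top V: go to q_0, push ε → (q_0, x, $)
  read x, top $: go to q_0, push VV$ → (q_0, ε, VV$)
  ε-move, top V: go to q_0, push ε → (q_0, ε, V$)
  ε-move, top V: go to q_0, push ε → (q_0, ε, $)
All input consumed; state q_0 ∉ F and no further ε-move applies.

Reject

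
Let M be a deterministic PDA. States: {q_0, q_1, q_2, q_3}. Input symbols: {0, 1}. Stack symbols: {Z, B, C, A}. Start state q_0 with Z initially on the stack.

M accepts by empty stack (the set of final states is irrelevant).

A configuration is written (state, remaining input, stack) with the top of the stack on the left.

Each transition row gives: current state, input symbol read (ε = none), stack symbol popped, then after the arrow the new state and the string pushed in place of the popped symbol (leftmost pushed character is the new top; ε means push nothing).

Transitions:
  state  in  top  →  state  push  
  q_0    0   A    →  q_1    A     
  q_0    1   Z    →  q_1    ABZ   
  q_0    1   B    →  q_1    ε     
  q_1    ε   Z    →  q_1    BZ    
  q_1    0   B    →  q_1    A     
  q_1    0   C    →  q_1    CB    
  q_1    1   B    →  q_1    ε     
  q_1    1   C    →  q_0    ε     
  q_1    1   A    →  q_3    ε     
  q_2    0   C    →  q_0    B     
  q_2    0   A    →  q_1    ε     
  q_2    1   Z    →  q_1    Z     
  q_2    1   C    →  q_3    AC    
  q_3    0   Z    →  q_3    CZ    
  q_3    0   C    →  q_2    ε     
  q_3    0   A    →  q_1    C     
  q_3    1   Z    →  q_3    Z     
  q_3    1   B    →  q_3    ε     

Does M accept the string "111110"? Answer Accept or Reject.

Reject

(q_0, 111110, Z)
  read 1, top Z: go to q_1, push ABZ → (q_1, 11110, ABZ)
  read 1, top A: go to q_3, push ε → (q_3, 1110, BZ)
  read 1, top B: go to q_3, push ε → (q_3, 110, Z)
  read 1, top Z: go to q_3, push Z → (q_3, 10, Z)
  read 1, top Z: go to q_3, push Z → (q_3, 0, Z)
  read 0, top Z: go to q_3, push CZ → (q_3, ε, CZ)
All input consumed; stack is CZ, not empty, and no further ε-move applies.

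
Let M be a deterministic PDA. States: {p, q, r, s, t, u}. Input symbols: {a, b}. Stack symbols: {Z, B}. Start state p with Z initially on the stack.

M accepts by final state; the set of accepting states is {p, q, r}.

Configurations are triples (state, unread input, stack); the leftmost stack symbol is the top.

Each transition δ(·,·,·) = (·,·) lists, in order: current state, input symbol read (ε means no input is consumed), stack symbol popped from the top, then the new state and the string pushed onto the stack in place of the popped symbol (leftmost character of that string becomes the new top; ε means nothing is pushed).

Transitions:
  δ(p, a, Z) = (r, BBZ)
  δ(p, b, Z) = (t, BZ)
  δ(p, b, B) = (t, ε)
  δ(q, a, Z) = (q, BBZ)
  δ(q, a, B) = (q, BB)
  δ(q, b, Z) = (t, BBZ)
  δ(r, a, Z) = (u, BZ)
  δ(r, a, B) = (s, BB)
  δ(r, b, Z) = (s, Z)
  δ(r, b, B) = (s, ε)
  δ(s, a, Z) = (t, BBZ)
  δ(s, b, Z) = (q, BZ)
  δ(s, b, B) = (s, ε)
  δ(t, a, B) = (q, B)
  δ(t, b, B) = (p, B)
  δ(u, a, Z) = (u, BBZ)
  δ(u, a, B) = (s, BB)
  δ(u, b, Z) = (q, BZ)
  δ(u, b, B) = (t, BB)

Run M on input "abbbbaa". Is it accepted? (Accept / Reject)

Reject

(p, abbbbaa, Z)
  read a, top Z: go to r, push BBZ → (r, bbbbaa, BBZ)
  read b, top B: go to s, push ε → (s, bbbaa, BZ)
  read b, top B: go to s, push ε → (s, bbaa, Z)
  read b, top Z: go to q, push BZ → (q, baa, BZ)
No transition applies at (q, baa, BZ); input not fully consumed.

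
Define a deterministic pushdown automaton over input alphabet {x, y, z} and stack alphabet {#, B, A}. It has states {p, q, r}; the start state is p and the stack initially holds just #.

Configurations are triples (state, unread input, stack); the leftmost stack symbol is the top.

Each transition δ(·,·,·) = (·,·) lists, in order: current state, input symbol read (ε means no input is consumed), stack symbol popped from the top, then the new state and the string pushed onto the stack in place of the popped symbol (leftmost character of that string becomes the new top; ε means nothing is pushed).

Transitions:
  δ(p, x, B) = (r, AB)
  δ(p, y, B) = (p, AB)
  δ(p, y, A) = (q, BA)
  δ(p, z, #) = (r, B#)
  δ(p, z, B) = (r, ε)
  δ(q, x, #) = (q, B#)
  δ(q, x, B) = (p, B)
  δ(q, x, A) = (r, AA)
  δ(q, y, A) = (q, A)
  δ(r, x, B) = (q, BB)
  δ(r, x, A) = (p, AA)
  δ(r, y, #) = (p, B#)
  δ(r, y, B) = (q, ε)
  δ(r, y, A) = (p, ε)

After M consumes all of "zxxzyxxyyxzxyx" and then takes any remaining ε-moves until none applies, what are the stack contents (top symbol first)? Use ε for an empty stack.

BAAB#

(p, zxxzyxxyyxzxyx, #) ⊢ (r, xxzyxxyyxzxyx, B#) ⊢ (q, xzyxxyyxzxyx, BB#) ⊢ (p, zyxxyyxzxyx, BB#) ⊢ (r, yxxyyxzxyx, B#) ⊢ (q, xxyyxzxyx, #) ⊢ (q, xyyxzxyx, B#) ⊢ (p, yyxzxyx, B#) ⊢ (p, yxzxyx, AB#) ⊢ (q, xzxyx, BAB#) ⊢ (p, zxyx, BAB#) ⊢ (r, xyx, AB#) ⊢ (p, yx, AAB#) ⊢ (q, x, BAAB#) ⊢ (p, ε, BAAB#)
All input consumed in state p with stack BAAB#.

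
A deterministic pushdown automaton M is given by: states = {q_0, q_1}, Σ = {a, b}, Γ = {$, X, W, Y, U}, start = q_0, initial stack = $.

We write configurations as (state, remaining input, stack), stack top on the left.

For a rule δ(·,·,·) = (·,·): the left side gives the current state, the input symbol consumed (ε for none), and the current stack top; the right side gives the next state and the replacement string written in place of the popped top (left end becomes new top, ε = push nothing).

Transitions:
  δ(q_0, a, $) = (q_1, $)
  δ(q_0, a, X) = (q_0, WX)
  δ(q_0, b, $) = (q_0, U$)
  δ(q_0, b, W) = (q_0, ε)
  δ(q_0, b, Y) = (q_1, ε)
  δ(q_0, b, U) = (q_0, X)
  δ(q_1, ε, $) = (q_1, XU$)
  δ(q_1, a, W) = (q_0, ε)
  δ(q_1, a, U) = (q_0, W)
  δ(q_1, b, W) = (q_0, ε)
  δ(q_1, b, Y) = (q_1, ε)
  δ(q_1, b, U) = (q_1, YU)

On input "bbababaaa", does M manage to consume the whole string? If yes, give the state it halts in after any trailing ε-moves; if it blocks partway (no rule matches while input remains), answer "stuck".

(q_0, bbababaaa, $)
  read b, top $: go to q_0, push U$ → (q_0, bababaaa, U$)
  read b, top U: go to q_0, push X → (q_0, ababaaa, X$)
  read a, top X: go to q_0, push WX → (q_0, babaaa, WX$)
  read b, top W: go to q_0, push ε → (q_0, abaaa, X$)
  read a, top X: go to q_0, push WX → (q_0, baaa, WX$)
  read b, top W: go to q_0, push ε → (q_0, aaa, X$)
  read a, top X: go to q_0, push WX → (q_0, aa, WX$)
No transition for (q_0, a, top W); M blocks with input aa remaining.

stuck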